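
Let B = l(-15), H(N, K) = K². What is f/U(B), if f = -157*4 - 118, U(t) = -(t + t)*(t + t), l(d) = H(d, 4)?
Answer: 373/512 ≈ 0.72852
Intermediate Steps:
l(d) = 16 (l(d) = 4² = 16)
B = 16
U(t) = -4*t² (U(t) = -2*t*2*t = -4*t²)
f = -746 (f = -628 - 118 = -746)
f/U(B) = -746/((-4*16²)) = -746/((-4*256)) = -746/(-1024) = -746*(-1/1024) = 373/512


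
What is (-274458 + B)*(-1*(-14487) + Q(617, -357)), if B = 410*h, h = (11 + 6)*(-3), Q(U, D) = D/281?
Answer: -1202292490320/281 ≈ -4.2786e+9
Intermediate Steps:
Q(U, D) = D/281 (Q(U, D) = D*(1/281) = D/281)
h = -51 (h = 17*(-3) = -51)
B = -20910 (B = 410*(-51) = -20910)
(-274458 + B)*(-1*(-14487) + Q(617, -357)) = (-274458 - 20910)*(-1*(-14487) + (1/281)*(-357)) = -295368*(14487 - 357/281) = -295368*4070490/281 = -1202292490320/281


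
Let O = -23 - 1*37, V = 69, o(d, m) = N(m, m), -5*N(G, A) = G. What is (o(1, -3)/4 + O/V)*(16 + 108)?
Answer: -10261/115 ≈ -89.226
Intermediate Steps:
N(G, A) = -G/5
o(d, m) = -m/5
O = -60 (O = -23 - 37 = -60)
(o(1, -3)/4 + O/V)*(16 + 108) = (-⅕*(-3)/4 - 60/69)*(16 + 108) = ((⅗)*(¼) - 60*1/69)*124 = (3/20 - 20/23)*124 = -331/460*124 = -10261/115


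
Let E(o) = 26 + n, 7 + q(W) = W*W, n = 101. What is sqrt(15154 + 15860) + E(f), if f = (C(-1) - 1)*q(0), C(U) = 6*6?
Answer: 127 + 3*sqrt(3446) ≈ 303.11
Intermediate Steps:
C(U) = 36
q(W) = -7 + W**2 (q(W) = -7 + W*W = -7 + W**2)
f = -245 (f = (36 - 1)*(-7 + 0**2) = 35*(-7 + 0) = 35*(-7) = -245)
E(o) = 127 (E(o) = 26 + 101 = 127)
sqrt(15154 + 15860) + E(f) = sqrt(15154 + 15860) + 127 = sqrt(31014) + 127 = 3*sqrt(3446) + 127 = 127 + 3*sqrt(3446)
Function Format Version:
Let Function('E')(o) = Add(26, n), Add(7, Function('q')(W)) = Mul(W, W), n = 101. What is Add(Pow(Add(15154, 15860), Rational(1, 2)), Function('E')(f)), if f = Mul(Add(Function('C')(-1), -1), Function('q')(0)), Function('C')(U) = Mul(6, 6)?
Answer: Add(127, Mul(3, Pow(3446, Rational(1, 2)))) ≈ 303.11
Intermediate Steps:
Function('C')(U) = 36
Function('q')(W) = Add(-7, Pow(W, 2)) (Function('q')(W) = Add(-7, Mul(W, W)) = Add(-7, Pow(W, 2)))
f = -245 (f = Mul(Add(36, -1), Add(-7, Pow(0, 2))) = Mul(35, Add(-7, 0)) = Mul(35, -7) = -245)
Function('E')(o) = 127 (Function('E')(o) = Add(26, 101) = 127)
Add(Pow(Add(15154, 15860), Rational(1, 2)), Function('E')(f)) = Add(Pow(Add(15154, 15860), Rational(1, 2)), 127) = Add(Pow(31014, Rational(1, 2)), 127) = Add(Mul(3, Pow(3446, Rational(1, 2))), 127) = Add(127, Mul(3, Pow(3446, Rational(1, 2))))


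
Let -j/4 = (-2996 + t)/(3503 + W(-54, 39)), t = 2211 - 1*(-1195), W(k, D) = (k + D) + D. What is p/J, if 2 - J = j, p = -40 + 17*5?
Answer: 17635/966 ≈ 18.256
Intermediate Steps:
W(k, D) = k + 2*D (W(k, D) = (D + k) + D = k + 2*D)
t = 3406 (t = 2211 + 1195 = 3406)
j = -1640/3527 (j = -4*(-2996 + 3406)/(3503 + (-54 + 2*39)) = -1640/(3503 + (-54 + 78)) = -1640/(3503 + 24) = -1640/3527 ≈ -0.46498)
p = 45 (p = -40 + 85 = 45)
J = 8694/3527 (J = 2 - 1*(-1640/3527) = 2 + 1640/3527 = 8694/3527 ≈ 2.4650)
p/J = 45/(8694/3527) = 45*(3527/8694) = 17635/966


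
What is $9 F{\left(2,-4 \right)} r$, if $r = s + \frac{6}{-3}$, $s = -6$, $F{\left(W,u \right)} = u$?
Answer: $288$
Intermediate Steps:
$r = -8$ ($r = -6 + \frac{6}{-3} = -6 + 6 \left(- \frac{1}{3}\right) = -6 - 2 = -8$)
$9 F{\left(2,-4 \right)} r = 9 \left(-4\right) \left(-8\right) = \left(-36\right) \left(-8\right) = 288$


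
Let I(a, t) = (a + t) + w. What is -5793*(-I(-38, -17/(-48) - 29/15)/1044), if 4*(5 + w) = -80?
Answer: -29928569/83520 ≈ -358.34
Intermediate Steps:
w = -25 (w = -5 + (¼)*(-80) = -5 - 20 = -25)
I(a, t) = -25 + a + t (I(a, t) = (a + t) - 25 = -25 + a + t)
-5793*(-I(-38, -17/(-48) - 29/15)/1044) = -5793/((58*(-18))/(-25 - 38 + (-17/(-48) - 29/15))) = -5793/((-1044/(-25 - 38 + (-17*(-1/48) - 29*1/15)))) = -5793/((-1044/(-25 - 38 + (17/48 - 29/15)))) = -5793/((-1044/(-25 - 38 - 379/240))) = -5793/((-1044/(-15499/240))) = -5793/((-1044*(-240/15499))) = -5793/250560/15499 = -5793*15499/250560 = -29928569/83520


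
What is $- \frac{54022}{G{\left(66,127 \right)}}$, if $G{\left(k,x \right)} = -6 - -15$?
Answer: $- \frac{54022}{9} \approx -6002.4$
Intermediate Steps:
$G{\left(k,x \right)} = 9$ ($G{\left(k,x \right)} = -6 + 15 = 9$)
$- \frac{54022}{G{\left(66,127 \right)}} = - \frac{54022}{9}$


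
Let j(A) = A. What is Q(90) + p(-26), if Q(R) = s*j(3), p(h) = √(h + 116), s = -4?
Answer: -12 + 3*√10 ≈ -2.5132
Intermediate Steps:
p(h) = √(116 + h)
Q(R) = -12 (Q(R) = -4*3 = -12)
Q(90) + p(-26) = -12 + √(116 - 26) = -12 + √90 = -12 + 3*√10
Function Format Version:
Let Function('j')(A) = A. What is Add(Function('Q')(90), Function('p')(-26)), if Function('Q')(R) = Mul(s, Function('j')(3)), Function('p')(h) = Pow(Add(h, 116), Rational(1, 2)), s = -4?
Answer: Add(-12, Mul(3, Pow(10, Rational(1, 2)))) ≈ -2.5132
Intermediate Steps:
Function('p')(h) = Pow(Add(116, h), Rational(1, 2))
Function('Q')(R) = -12 (Function('Q')(R) = Mul(-4, 3) = -12)
Add(Function('Q')(90), Function('p')(-26)) = Add(-12, Pow(Add(116, -26), Rational(1, 2))) = Add(-12, Pow(90, Rational(1, 2))) = Add(-12, Mul(3, Pow(10, Rational(1, 2))))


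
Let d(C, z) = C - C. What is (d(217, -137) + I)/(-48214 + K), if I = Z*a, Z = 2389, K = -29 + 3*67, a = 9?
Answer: -2389/5338 ≈ -0.44755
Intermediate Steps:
K = 172 (K = -29 + 201 = 172)
d(C, z) = 0
I = 21501 (I = 2389*9 = 21501)
(d(217, -137) + I)/(-48214 + K) = (0 + 21501)/(-48214 + 172) = 21501/(-48042) = 21501*(-1/48042) = -2389/5338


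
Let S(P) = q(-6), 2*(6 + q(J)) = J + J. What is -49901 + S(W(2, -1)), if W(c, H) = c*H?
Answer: -49913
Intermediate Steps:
q(J) = -6 + J (q(J) = -6 + (J + J)/2 = -6 + (2*J)/2 = -6 + J)
W(c, H) = H*c
S(P) = -12 (S(P) = -6 - 6 = -12)
-49901 + S(W(2, -1)) = -49901 - 12 = -49913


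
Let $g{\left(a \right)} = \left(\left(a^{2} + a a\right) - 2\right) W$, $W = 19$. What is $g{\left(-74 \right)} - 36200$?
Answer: $171850$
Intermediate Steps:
$g{\left(a \right)} = -38 + 38 a^{2}$ ($g{\left(a \right)} = \left(\left(a^{2} + a a\right) - 2\right) 19 = \left(\left(a^{2} + a^{2}\right) - 2\right) 19 = \left(2 a^{2} - 2\right) 19 = \left(-2 + 2 a^{2}\right) 19 = -38 + 38 a^{2}$)
$g{\left(-74 \right)} - 36200 = \left(-38 + 38 \left(-74\right)^{2}\right) - 36200 = \left(-38 + 38 \cdot 5476\right) - 36200 = \left(-38 + 208088\right) - 36200 = 208050 - 36200 = 171850$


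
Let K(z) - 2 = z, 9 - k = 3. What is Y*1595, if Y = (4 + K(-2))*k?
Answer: 38280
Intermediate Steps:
k = 6 (k = 9 - 1*3 = 9 - 3 = 6)
K(z) = 2 + z
Y = 24 (Y = (4 + (2 - 2))*6 = (4 + 0)*6 = 4*6 = 24)
Y*1595 = 24*1595 = 38280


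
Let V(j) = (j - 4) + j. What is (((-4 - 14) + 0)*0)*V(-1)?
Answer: 0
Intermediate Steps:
V(j) = -4 + 2*j (V(j) = (-4 + j) + j = -4 + 2*j)
(((-4 - 14) + 0)*0)*V(-1) = (((-4 - 14) + 0)*0)*(-4 + 2*(-1)) = ((-18 + 0)*0)*(-4 - 2) = -18*0*(-6) = 0*(-6) = 0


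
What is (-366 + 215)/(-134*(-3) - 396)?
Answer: -151/6 ≈ -25.167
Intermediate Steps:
(-366 + 215)/(-134*(-3) - 396) = -151/(402 - 396) = -151/6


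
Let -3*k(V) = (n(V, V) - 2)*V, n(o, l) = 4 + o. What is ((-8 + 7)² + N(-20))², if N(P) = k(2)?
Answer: 25/9 ≈ 2.7778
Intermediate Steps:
k(V) = -V*(2 + V)/3 (k(V) = -((4 + V) - 2)*V/3 = -(2 + V)*V/3 = -V*(2 + V)/3)
N(P) = -8/3 (N(P) = -⅓*2*(2 + 2) = -⅓*2*4 = -8/3)
((-8 + 7)² + N(-20))² = ((-8 + 7)² - 8/3)² = ((-1)² - 8/3)² = (1 - 8/3)² = (-5/3)² = 25/9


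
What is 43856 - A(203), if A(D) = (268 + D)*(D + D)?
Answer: -147370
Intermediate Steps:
A(D) = 2*D*(268 + D) (A(D) = (268 + D)*(2*D) = 2*D*(268 + D))
43856 - A(203) = 43856 - 2*203*(268 + 203) = 43856 - 2*203*471 = 43856 - 1*191226 = 43856 - 191226 = -147370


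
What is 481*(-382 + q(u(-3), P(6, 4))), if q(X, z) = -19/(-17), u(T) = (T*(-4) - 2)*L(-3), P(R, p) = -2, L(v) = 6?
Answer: -3114475/17 ≈ -1.8320e+5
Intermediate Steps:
u(T) = -12 - 24*T (u(T) = (T*(-4) - 2)*6 = (-4*T - 2)*6 = (-2 - 4*T)*6 = -12 - 24*T)
q(X, z) = 19/17 (q(X, z) = -19*(-1/17) = 19/17)
481*(-382 + q(u(-3), P(6, 4))) = 481*(-382 + 19/17) = 481*(-6475/17) = -3114475/17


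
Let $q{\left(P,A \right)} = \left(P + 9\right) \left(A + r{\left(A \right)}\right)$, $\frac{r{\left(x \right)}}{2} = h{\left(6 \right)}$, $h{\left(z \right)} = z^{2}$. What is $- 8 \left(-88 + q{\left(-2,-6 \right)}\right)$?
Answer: $-2992$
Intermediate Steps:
$r{\left(x \right)} = 72$ ($r{\left(x \right)} = 2 \cdot 6^{2} = 2 \cdot 36 = 72$)
$q{\left(P,A \right)} = \left(9 + P\right) \left(72 + A\right)$ ($q{\left(P,A \right)} = \left(P + 9\right) \left(A + 72\right) = \left(9 + P\right) \left(72 + A\right)$)
$- 8 \left(-88 + q{\left(-2,-6 \right)}\right) = - 8 \left(-88 + \left(648 + 9 \left(-6\right) + 72 \left(-2\right) - -12\right)\right) = - 8 \left(-88 + \left(648 - 54 - 144 + 12\right)\right) = - 8 \left(-88 + 462\right) = \left(-8\right) 374 = -2992$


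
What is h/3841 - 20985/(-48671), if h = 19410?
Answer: 1025307495/186945311 ≈ 5.4845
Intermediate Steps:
h/3841 - 20985/(-48671) = 19410/3841 - 20985/(-48671) = 19410*(1/3841) - 20985*(-1/48671) = 19410/3841 + 20985/48671 = 1025307495/186945311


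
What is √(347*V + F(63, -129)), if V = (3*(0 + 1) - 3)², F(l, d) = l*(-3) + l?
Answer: 3*I*√14 ≈ 11.225*I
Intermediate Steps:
F(l, d) = -2*l (F(l, d) = -3*l + l = -2*l)
V = 0 (V = (3*1 - 3)² = (3 - 3)² = 0² = 0)
√(347*V + F(63, -129)) = √(347*0 - 2*63) = √(0 - 126) = √(-126) = 3*I*√14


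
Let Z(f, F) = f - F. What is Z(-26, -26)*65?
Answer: 0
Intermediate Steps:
Z(-26, -26)*65 = (-26 - 1*(-26))*65 = (-26 + 26)*65 = 0*65 = 0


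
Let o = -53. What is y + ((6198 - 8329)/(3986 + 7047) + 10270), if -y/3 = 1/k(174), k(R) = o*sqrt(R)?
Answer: 113306779/11033 + sqrt(174)/3074 ≈ 10270.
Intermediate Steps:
k(R) = -53*sqrt(R)
y = sqrt(174)/3074 (y = -3*(-sqrt(174)/9222) = -(-1)*sqrt(174)/3074 = sqrt(174)/3074 ≈ 0.0042911)
y + ((6198 - 8329)/(3986 + 7047) + 10270) = sqrt(174)/3074 + ((6198 - 8329)/(3986 + 7047) + 10270) = sqrt(174)/3074 + (-2131/11033 + 10270) = sqrt(174)/3074 + 113306779/11033 = 113306779/11033 + sqrt(174)/3074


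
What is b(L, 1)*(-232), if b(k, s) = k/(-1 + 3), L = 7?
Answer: -812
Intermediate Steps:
b(k, s) = k/2
b(L, 1)*(-232) = ((1/2)*7)*(-232) = (7/2)*(-232) = -812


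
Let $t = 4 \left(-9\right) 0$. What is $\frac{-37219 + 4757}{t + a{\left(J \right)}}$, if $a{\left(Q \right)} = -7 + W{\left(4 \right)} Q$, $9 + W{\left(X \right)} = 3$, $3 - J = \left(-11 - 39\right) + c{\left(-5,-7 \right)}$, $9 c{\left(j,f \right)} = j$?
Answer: $\frac{97386}{985} \approx 98.869$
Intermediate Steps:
$c{\left(j,f \right)} = \frac{j}{9}$
$J = \frac{482}{9}$ ($J = 3 - \left(\left(-11 - 39\right) + \frac{1}{9} \left(-5\right)\right) = 3 - \left(-50 - \frac{5}{9}\right) = 3 - - \frac{455}{9} = 3 + \frac{455}{9} = \frac{482}{9} \approx 53.556$)
$W{\left(X \right)} = -6$ ($W{\left(X \right)} = -9 + 3 = -6$)
$a{\left(Q \right)} = -7 - 6 Q$
$t = 0$ ($t = \left(-36\right) 0 = 0$)
$\frac{-37219 + 4757}{t + a{\left(J \right)}} = \frac{-37219 + 4757}{0 - \frac{985}{3}} = - \frac{32462}{0 - \frac{985}{3}} = - \frac{32462}{- \frac{985}{3}} = \left(-32462\right) \left(- \frac{3}{985}\right) = \frac{97386}{985}$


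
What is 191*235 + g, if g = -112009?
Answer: -67124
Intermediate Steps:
191*235 + g = 191*235 - 112009 = 44885 - 112009 = -67124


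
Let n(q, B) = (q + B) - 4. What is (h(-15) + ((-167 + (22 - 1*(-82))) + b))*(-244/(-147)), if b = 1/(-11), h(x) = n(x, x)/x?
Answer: -2448784/24255 ≈ -100.96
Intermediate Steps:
n(q, B) = -4 + B + q (n(q, B) = (B + q) - 4 = -4 + B + q)
h(x) = (-4 + 2*x)/x (h(x) = (-4 + x + x)/x = (-4 + 2*x)/x)
b = -1/11 ≈ -0.090909
(h(-15) + ((-167 + (22 - 1*(-82))) + b))*(-244/(-147)) = ((2 - 4/(-15)) + ((-167 + (22 - 1*(-82))) - 1/11))*(-244/(-147)) = ((2 - 4*(-1/15)) + ((-167 + (22 + 82)) - 1/11))*(-244*(-1/147)) = ((2 + 4/15) + ((-167 + 104) - 1/11))*(244/147) = (34/15 + (-63 - 1/11))*(244/147) = (34/15 - 694/11)*(244/147) = -10036/165*244/147 = -2448784/24255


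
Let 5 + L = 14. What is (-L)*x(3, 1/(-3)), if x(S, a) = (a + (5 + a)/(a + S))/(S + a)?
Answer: -153/32 ≈ -4.7813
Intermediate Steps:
x(S, a) = (a + (5 + a)/(S + a))/(S + a)
L = 9 (L = -5 + 14 = 9)
(-L)*x(3, 1/(-3)) = (-1*9)*((5 + 1/(-3) + (1/(-3))**2 + 3/(-3))/(3 + 1/(-3))**2) = -9*(5 - 1/3 + (-1/3)**2 + 3*(-1/3))/(3 - 1/3)**2 = -9*(5 - 1/3 + 1/9 - 1)/(8/3)**2 = -81*34/(64*9) = -9*17/32 = -153/32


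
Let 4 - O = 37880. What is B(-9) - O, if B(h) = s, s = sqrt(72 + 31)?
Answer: 37876 + sqrt(103) ≈ 37886.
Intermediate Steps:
s = sqrt(103) ≈ 10.149
B(h) = sqrt(103)
O = -37876 (O = 4 - 1*37880 = 4 - 37880 = -37876)
B(-9) - O = sqrt(103) - 1*(-37876) = sqrt(103) + 37876 = 37876 + sqrt(103)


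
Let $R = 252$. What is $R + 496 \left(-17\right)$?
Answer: $-8180$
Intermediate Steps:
$R + 496 \left(-17\right) = 252 + 496 \left(-17\right) = 252 - 8432 = -8180$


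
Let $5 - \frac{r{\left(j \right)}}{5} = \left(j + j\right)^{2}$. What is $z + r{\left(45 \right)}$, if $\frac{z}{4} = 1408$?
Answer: $-34843$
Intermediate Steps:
$z = 5632$ ($z = 4 \cdot 1408 = 5632$)
$r{\left(j \right)} = 25 - 20 j^{2}$ ($r{\left(j \right)} = 25 - 5 \left(j + j\right)^{2} = 25 - 5 \left(2 j\right)^{2} = 25 - 5 \cdot 4 j^{2} = 25 - 20 j^{2}$)
$z + r{\left(45 \right)} = 5632 + \left(25 - 20 \cdot 45^{2}\right) = 5632 + \left(25 - 40500\right) = 5632 - 40475 = -34843$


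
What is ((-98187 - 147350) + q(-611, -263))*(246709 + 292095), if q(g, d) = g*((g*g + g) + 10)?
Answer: -122835165741428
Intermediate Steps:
q(g, d) = g*(10 + g + g²) (q(g, d) = g*((g² + g) + 10) = g*((g + g²) + 10) = g*(10 + g + g²))
((-98187 - 147350) + q(-611, -263))*(246709 + 292095) = ((-98187 - 147350) - 611*(10 - 611 + (-611)²))*(246709 + 292095) = (-245537 - 611*(10 - 611 + 373321))*538804 = (-245537 - 611*372720)*538804 = (-245537 - 227731920)*538804 = -227977457*538804 = -122835165741428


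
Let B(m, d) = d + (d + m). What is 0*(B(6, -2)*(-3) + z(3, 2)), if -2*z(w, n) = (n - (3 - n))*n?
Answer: 0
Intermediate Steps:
B(m, d) = m + 2*d
z(w, n) = -n*(-3 + 2*n)/2 (z(w, n) = -(n - (3 - n))*n/2 = -(n + (-3 + n))*n/2 = -(-3 + 2*n)*n/2 = -n*(-3 + 2*n)/2)
0*(B(6, -2)*(-3) + z(3, 2)) = 0*((6 + 2*(-2))*(-3) + (½)*2*(3 - 2*2)) = 0*((6 - 4)*(-3) + (½)*2*(3 - 4)) = 0*(2*(-3) + (½)*2*(-1)) = 0*(-6 - 1) = 0*(-7) = 0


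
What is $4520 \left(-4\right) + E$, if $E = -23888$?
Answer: $-41968$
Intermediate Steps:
$4520 \left(-4\right) + E = 4520 \left(-4\right) - 23888 = -18080 - 23888 = -41968$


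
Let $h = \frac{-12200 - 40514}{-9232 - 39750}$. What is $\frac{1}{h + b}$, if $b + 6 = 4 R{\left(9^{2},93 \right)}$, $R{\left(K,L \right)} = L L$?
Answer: $\frac{24491}{847170047} \approx 2.8909 \cdot 10^{-5}$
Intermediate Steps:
$h = \frac{26357}{24491}$ ($h = - \frac{52714}{-48982} = \left(-52714\right) \left(- \frac{1}{48982}\right) = \frac{26357}{24491} \approx 1.0762$)
$R{\left(K,L \right)} = L^{2}$
$b = 34590$ ($b = -6 + 4 \cdot 93^{2} = -6 + 4 \cdot 8649 = -6 + 34596 = 34590$)
$\frac{1}{h + b} = \frac{1}{\frac{26357}{24491} + 34590} = \frac{1}{\frac{847170047}{24491}} = \frac{24491}{847170047}$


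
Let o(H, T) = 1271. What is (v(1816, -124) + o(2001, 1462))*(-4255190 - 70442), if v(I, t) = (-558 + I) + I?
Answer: -18794871040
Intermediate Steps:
v(I, t) = -558 + 2*I
(v(1816, -124) + o(2001, 1462))*(-4255190 - 70442) = ((-558 + 2*1816) + 1271)*(-4255190 - 70442) = ((-558 + 3632) + 1271)*(-4325632) = (3074 + 1271)*(-4325632) = 4345*(-4325632) = -18794871040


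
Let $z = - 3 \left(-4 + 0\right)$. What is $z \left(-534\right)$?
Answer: $-6408$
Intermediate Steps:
$z = 12$ ($z = \left(-3\right) \left(-4\right) = 12$)
$z \left(-534\right) = 12 \left(-534\right) = -6408$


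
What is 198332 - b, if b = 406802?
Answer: -208470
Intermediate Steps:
198332 - b = 198332 - 1*406802 = 198332 - 406802 = -208470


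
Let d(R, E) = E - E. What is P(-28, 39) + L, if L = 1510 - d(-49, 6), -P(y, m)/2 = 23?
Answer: 1464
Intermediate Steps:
d(R, E) = 0
P(y, m) = -46 (P(y, m) = -2*23 = -46)
L = 1510 (L = 1510 - 1*0 = 1510 + 0 = 1510)
P(-28, 39) + L = -46 + 1510 = 1464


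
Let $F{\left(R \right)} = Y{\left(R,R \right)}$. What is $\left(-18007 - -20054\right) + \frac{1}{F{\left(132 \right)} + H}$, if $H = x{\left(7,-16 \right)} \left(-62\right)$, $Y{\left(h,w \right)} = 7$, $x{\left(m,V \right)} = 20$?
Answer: $\frac{2523950}{1233} \approx 2047.0$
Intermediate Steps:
$F{\left(R \right)} = 7$
$H = -1240$ ($H = 20 \left(-62\right) = -1240$)
$\left(-18007 - -20054\right) + \frac{1}{F{\left(132 \right)} + H} = \left(-18007 - -20054\right) + \frac{1}{7 - 1240} = \left(-18007 + 20054\right) + \frac{1}{-1233} = 2047 - \frac{1}{1233} = \frac{2523950}{1233}$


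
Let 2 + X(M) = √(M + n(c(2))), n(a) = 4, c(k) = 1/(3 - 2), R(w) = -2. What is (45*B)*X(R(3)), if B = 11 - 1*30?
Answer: 1710 - 855*√2 ≈ 500.85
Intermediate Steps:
c(k) = 1 (c(k) = 1/1 = 1)
B = -19 (B = 11 - 30 = -19)
X(M) = -2 + √(4 + M) (X(M) = -2 + √(M + 4) = -2 + √(4 + M))
(45*B)*X(R(3)) = (45*(-19))*(-2 + √(4 - 2)) = -855*(-2 + √2) = 1710 - 855*√2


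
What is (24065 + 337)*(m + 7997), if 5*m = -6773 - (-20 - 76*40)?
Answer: 885109344/5 ≈ 1.7702e+8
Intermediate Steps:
m = -3713/5 (m = (-6773 - (-20 - 76*40))/5 = (-6773 - (-20 - 3040))/5 = (-6773 - 1*(-3060))/5 = (-6773 + 3060)/5 = (1/5)*(-3713) = -3713/5 ≈ -742.60)
(24065 + 337)*(m + 7997) = (24065 + 337)*(-3713/5 + 7997) = 24402*(36272/5) = 885109344/5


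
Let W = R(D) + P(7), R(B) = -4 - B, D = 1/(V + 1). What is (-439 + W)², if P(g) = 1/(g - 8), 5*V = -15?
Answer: 786769/4 ≈ 1.9669e+5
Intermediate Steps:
V = -3 (V = (⅕)*(-15) = -3)
P(g) = 1/(-8 + g)
D = -½ (D = 1/(-3 + 1) = 1/(-2) = -½ ≈ -0.50000)
W = -9/2 (W = (-4 - 1*(-½)) + 1/(-8 + 7) = (-4 + ½) + 1/(-1) = -7/2 - 1 = -9/2 ≈ -4.5000)
(-439 + W)² = (-439 - 9/2)² = (-887/2)² = 786769/4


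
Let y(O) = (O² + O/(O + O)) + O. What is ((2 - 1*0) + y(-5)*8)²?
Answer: 27556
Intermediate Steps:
y(O) = ½ + O + O² (y(O) = (O² + O/((2*O))) + O = (O² + (1/(2*O))*O) + O = (O² + ½) + O = (½ + O²) + O = ½ + O + O²)
((2 - 1*0) + y(-5)*8)² = ((2 - 1*0) + (½ - 5 + (-5)²)*8)² = ((2 + 0) + (½ - 5 + 25)*8)² = (2 + (41/2)*8)² = (2 + 164)² = 166² = 27556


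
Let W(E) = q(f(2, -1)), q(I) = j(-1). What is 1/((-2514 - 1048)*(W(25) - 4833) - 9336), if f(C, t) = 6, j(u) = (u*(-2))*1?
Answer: 1/17198686 ≈ 5.8144e-8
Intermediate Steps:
j(u) = -2*u (j(u) = -2*u*1 = -2*u)
q(I) = 2 (q(I) = -2*(-1) = 2)
W(E) = 2
1/((-2514 - 1048)*(W(25) - 4833) - 9336) = 1/((-2514 - 1048)*(2 - 4833) - 9336) = 1/(-3562*(-4831) - 9336) = 1/(17208022 - 9336) = 1/17198686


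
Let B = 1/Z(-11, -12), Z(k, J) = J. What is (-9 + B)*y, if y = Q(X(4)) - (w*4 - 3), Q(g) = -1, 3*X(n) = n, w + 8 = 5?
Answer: -763/6 ≈ -127.17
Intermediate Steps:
w = -3 (w = -8 + 5 = -3)
B = -1/12 (B = 1/(-12) = -1/12 ≈ -0.083333)
X(n) = n/3
y = 14 (y = -1 - (-3*4 - 3) = -1 - (-12 - 3) = -1 - 1*(-15) = -1 + 15 = 14)
(-9 + B)*y = (-9 - 1/12)*14 = -109/12*14 = -763/6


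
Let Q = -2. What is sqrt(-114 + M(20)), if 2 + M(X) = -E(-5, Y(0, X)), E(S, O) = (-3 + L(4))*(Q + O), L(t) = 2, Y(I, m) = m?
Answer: 7*I*sqrt(2) ≈ 9.8995*I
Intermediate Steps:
E(S, O) = 2 - O (E(S, O) = (-3 + 2)*(-2 + O) = -(-2 + O) = 2 - O)
M(X) = -4 + X (M(X) = -2 - (2 - X) = -2 + (-2 + X) = -4 + X)
sqrt(-114 + M(20)) = sqrt(-114 + (-4 + 20)) = sqrt(-114 + 16) = sqrt(-98) = 7*I*sqrt(2)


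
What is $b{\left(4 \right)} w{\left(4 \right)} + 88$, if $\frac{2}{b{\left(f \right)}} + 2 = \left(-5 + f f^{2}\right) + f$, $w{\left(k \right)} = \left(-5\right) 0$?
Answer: $88$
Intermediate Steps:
$w{\left(k \right)} = 0$
$b{\left(f \right)} = \frac{2}{-7 + f + f^{3}}$ ($b{\left(f \right)} = \frac{2}{-2 + \left(\left(-5 + f f^{2}\right) + f\right)} = \frac{2}{-2 + \left(\left(-5 + f^{3}\right) + f\right)} = \frac{2}{-2 + \left(-5 + f + f^{3}\right)} = \frac{2}{-7 + f + f^{3}}$)
$b{\left(4 \right)} w{\left(4 \right)} + 88 = \frac{2}{-7 + 4 + 4^{3}} \cdot 0 + 88 = \frac{2}{-7 + 4 + 64} \cdot 0 + 88 = \frac{2}{61} \cdot 0 + 88 = 0 + 88 = 88$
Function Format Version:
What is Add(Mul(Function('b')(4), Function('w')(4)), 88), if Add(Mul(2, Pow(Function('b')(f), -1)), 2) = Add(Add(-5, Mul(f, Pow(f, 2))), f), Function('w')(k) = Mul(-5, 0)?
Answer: 88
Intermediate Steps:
Function('w')(k) = 0
Function('b')(f) = Mul(2, Pow(Add(-7, f, Pow(f, 3)), -1)) (Function('b')(f) = Mul(2, Pow(Add(-2, Add(Add(-5, Mul(f, Pow(f, 2))), f)), -1)) = Mul(2, Pow(Add(-2, Add(Add(-5, Pow(f, 3)), f)), -1)) = Mul(2, Pow(Add(-2, Add(-5, f, Pow(f, 3))), -1)) = Mul(2, Pow(Add(-7, f, Pow(f, 3)), -1)))
Add(Mul(Function('b')(4), Function('w')(4)), 88) = Add(Mul(Mul(2, Pow(Add(-7, 4, Pow(4, 3)), -1)), 0), 88) = Add(Mul(Mul(2, Pow(Add(-7, 4, 64), -1)), 0), 88) = Add(Mul(Mul(2, Pow(61, -1)), 0), 88) = Add(Mul(Mul(2, Rational(1, 61)), 0), 88) = Add(Mul(Rational(2, 61), 0), 88) = Add(0, 88) = 88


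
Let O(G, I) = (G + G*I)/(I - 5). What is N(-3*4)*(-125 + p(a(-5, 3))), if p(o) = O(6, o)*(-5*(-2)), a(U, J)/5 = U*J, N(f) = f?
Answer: 834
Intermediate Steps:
O(G, I) = (G + G*I)/(-5 + I)
a(U, J) = 5*J*U (a(U, J) = 5*(U*J) = 5*(J*U) = 5*J*U)
p(o) = 60*(1 + o)/(-5 + o) (p(o) = (6*(1 + o)/(-5 + o))*(-5*(-2)) = (6*(1 + o)/(-5 + o))*10 = 60*(1 + o)/(-5 + o))
N(-3*4)*(-125 + p(a(-5, 3))) = (-3*4)*(-125 + 60*(1 + 5*3*(-5))/(-5 + 5*3*(-5))) = -12*(-125 + 60*(1 - 75)/(-5 - 75)) = -12*(-125 + 60*(-74)/(-80)) = -12*(-125 + 60*(-1/80)*(-74)) = -12*(-125 + 111/2) = -12*(-139/2) = 834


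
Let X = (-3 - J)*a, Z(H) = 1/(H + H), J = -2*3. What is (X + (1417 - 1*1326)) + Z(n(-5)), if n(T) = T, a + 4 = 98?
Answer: 3729/10 ≈ 372.90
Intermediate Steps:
J = -6
a = 94 (a = -4 + 98 = 94)
Z(H) = 1/(2*H)
X = 282 (X = (-3 - 1*(-6))*94 = (-3 + 6)*94 = 3*94 = 282)
(X + (1417 - 1*1326)) + Z(n(-5)) = (282 + (1417 - 1*1326)) + (½)/(-5) = (282 + (1417 - 1326)) + (½)*(-⅕) = (282 + 91) - ⅒ = 373 - ⅒ = 3729/10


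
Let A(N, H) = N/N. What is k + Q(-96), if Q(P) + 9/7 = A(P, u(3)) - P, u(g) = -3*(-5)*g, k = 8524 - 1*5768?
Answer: 19962/7 ≈ 2851.7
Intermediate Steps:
k = 2756 (k = 8524 - 5768 = 2756)
u(g) = 15*g (u(g) = -(-15)*g = 15*g)
A(N, H) = 1
Q(P) = -2/7 - P (Q(P) = -9/7 + (1 - P) = -2/7 - P)
k + Q(-96) = 2756 + (-2/7 - 1*(-96)) = 2756 + (-2/7 + 96) = 2756 + 670/7 = 19962/7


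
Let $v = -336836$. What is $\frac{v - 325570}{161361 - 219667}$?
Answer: $\frac{331203}{29153} \approx 11.361$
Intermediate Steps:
$\frac{v - 325570}{161361 - 219667} = \frac{-336836 - 325570}{161361 - 219667} = - \frac{662406}{-58306} = \left(-662406\right) \left(- \frac{1}{58306}\right) = \frac{331203}{29153}$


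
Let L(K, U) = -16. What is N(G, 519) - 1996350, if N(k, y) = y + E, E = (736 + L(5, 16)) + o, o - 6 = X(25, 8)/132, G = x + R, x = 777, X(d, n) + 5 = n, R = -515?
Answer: -87784619/44 ≈ -1.9951e+6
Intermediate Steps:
X(d, n) = -5 + n
G = 262 (G = 777 - 515 = 262)
o = 265/44 (o = 6 + (-5 + 8)/132 = 6 + 3*(1/132) = 6 + 1/44 = 265/44 ≈ 6.0227)
E = 31945/44 (E = (736 - 16) + 265/44 = 720 + 265/44 = 31945/44 ≈ 726.02)
N(k, y) = 31945/44 + y (N(k, y) = y + 31945/44 = 31945/44 + y)
N(G, 519) - 1996350 = (31945/44 + 519) - 1996350 = 54781/44 - 1996350 = -87784619/44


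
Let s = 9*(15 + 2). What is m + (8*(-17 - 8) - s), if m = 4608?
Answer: 4255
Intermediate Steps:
s = 153 (s = 9*17 = 153)
m + (8*(-17 - 8) - s) = 4608 + (8*(-17 - 8) - 1*153) = 4608 + (8*(-25) - 153) = 4608 + (-200 - 153) = 4608 - 353 = 4255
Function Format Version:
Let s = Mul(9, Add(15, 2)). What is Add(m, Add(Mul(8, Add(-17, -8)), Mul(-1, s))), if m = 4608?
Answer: 4255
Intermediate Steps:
s = 153 (s = Mul(9, 17) = 153)
Add(m, Add(Mul(8, Add(-17, -8)), Mul(-1, s))) = Add(4608, Add(Mul(8, Add(-17, -8)), Mul(-1, 153))) = Add(4608, Add(Mul(8, -25), -153)) = Add(4608, Add(-200, -153)) = Add(4608, -353) = 4255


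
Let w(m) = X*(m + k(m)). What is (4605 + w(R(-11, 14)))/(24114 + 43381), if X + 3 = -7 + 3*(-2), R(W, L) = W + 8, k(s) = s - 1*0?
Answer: 4701/67495 ≈ 0.069650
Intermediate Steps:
k(s) = s (k(s) = s + 0 = s)
R(W, L) = 8 + W
X = -16 (X = -3 + (-7 + 3*(-2)) = -3 + (-7 - 6) = -3 - 13 = -16)
w(m) = -32*m (w(m) = -16*(m + m) = -32*m)
(4605 + w(R(-11, 14)))/(24114 + 43381) = (4605 - 32*(8 - 11))/(24114 + 43381) = (4605 - 32*(-3))/67495 = (4605 + 96)*(1/67495) = 4701*(1/67495) = 4701/67495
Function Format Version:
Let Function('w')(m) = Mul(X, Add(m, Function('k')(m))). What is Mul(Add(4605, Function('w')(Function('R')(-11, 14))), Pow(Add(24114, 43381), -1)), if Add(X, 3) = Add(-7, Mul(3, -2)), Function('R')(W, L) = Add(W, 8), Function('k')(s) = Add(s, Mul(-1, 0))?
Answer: Rational(4701, 67495) ≈ 0.069650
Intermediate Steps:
Function('k')(s) = s (Function('k')(s) = Add(s, 0) = s)
Function('R')(W, L) = Add(8, W)
X = -16 (X = Add(-3, Add(-7, Mul(3, -2))) = Add(-3, Add(-7, -6)) = Add(-3, -13) = -16)
Function('w')(m) = Mul(-32, m) (Function('w')(m) = Mul(-16, Add(m, m)) = Mul(-16, Mul(2, m)) = Mul(-32, m))
Mul(Add(4605, Function('w')(Function('R')(-11, 14))), Pow(Add(24114, 43381), -1)) = Mul(Add(4605, Mul(-32, Add(8, -11))), Pow(Add(24114, 43381), -1)) = Mul(Add(4605, Mul(-32, -3)), Pow(67495, -1)) = Mul(Add(4605, 96), Rational(1, 67495)) = Mul(4701, Rational(1, 67495)) = Rational(4701, 67495)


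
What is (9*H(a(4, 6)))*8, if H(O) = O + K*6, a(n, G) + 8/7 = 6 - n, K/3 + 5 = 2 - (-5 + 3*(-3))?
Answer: 100224/7 ≈ 14318.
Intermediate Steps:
K = 33 (K = -15 + 3*(2 - (-5 + 3*(-3))) = -15 + 3*(2 - (-5 - 9)) = -15 + 3*(2 - 1*(-14)) = -15 + 3*(2 + 14) = -15 + 3*16 = -15 + 48 = 33)
a(n, G) = 34/7 - n (a(n, G) = -8/7 + (6 - n) = 34/7 - n)
H(O) = 198 + O (H(O) = O + 33*6 = O + 198 = 198 + O)
(9*H(a(4, 6)))*8 = (9*(198 + (34/7 - 1*4)))*8 = (9*(198 + (34/7 - 4)))*8 = (9*(198 + 6/7))*8 = (9*(1392/7))*8 = (12528/7)*8 = 100224/7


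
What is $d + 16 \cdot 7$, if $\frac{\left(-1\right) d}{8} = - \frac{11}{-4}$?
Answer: $90$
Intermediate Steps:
$d = -22$ ($d = - 8 \left(- \frac{11}{-4}\right) = - 8 \left(\left(-11\right) \left(- \frac{1}{4}\right)\right) = \left(-8\right) \frac{11}{4} = -22$)
$d + 16 \cdot 7 = -22 + 16 \cdot 7 = -22 + 112 = 90$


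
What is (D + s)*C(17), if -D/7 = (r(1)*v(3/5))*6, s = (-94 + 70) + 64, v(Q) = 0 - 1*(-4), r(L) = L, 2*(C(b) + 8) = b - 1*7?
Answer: 384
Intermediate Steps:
C(b) = -23/2 + b/2 (C(b) = -8 + (b - 1*7)/2 = -8 + (b - 7)/2 = -8 + (-7 + b)/2 = -8 + (-7/2 + b/2) = -23/2 + b/2)
v(Q) = 4 (v(Q) = 0 + 4 = 4)
s = 40 (s = -24 + 64 = 40)
D = -168 (D = -7*1*4*6 = -28*6 = -7*24 = -168)
(D + s)*C(17) = (-168 + 40)*(-23/2 + (½)*17) = -128*(-23/2 + 17/2) = -128*(-3) = 384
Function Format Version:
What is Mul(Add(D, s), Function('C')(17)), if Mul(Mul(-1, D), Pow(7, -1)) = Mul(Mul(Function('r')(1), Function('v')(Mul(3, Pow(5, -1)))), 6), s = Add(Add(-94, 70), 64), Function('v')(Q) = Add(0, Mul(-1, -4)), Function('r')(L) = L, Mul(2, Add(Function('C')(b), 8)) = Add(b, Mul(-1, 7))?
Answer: 384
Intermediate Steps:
Function('C')(b) = Add(Rational(-23, 2), Mul(Rational(1, 2), b)) (Function('C')(b) = Add(-8, Mul(Rational(1, 2), Add(b, Mul(-1, 7)))) = Add(-8, Mul(Rational(1, 2), Add(b, -7))) = Add(-8, Mul(Rational(1, 2), Add(-7, b))) = Add(-8, Add(Rational(-7, 2), Mul(Rational(1, 2), b))) = Add(Rational(-23, 2), Mul(Rational(1, 2), b)))
Function('v')(Q) = 4 (Function('v')(Q) = Add(0, 4) = 4)
s = 40 (s = Add(-24, 64) = 40)
D = -168 (D = Mul(-7, Mul(Mul(1, 4), 6)) = Mul(-7, Mul(4, 6)) = Mul(-7, 24) = -168)
Mul(Add(D, s), Function('C')(17)) = Mul(Add(-168, 40), Add(Rational(-23, 2), Mul(Rational(1, 2), 17))) = Mul(-128, Add(Rational(-23, 2), Rational(17, 2))) = Mul(-128, -3) = 384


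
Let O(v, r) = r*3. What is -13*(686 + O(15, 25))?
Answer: -9893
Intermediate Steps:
O(v, r) = 3*r
-13*(686 + O(15, 25)) = -13*(686 + 3*25) = -13*(686 + 75) = -13*761 = -9893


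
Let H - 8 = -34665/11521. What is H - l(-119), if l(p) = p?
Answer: 1428502/11521 ≈ 123.99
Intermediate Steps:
H = 57503/11521 (H = 8 - 34665/11521 = 57503/11521 ≈ 4.9911)
H - l(-119) = 57503/11521 - 1*(-119) = 57503/11521 + 119 = 1428502/11521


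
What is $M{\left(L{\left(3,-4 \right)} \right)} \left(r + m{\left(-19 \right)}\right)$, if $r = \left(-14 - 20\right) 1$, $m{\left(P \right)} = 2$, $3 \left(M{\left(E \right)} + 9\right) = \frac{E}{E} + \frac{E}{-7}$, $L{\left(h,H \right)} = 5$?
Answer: $\frac{5984}{21} \approx 284.95$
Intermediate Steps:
$M{\left(E \right)} = - \frac{26}{3} - \frac{E}{21}$ ($M{\left(E \right)} = -9 + \frac{\frac{E}{E} + \frac{E}{-7}}{3} = -9 + \frac{1 + E \left(- \frac{1}{7}\right)}{3} = -9 + \frac{1 - \frac{E}{7}}{3} = -9 - \left(- \frac{1}{3} + \frac{E}{21}\right) = - \frac{26}{3} - \frac{E}{21}$)
$r = -34$ ($r = \left(-34\right) 1 = -34$)
$M{\left(L{\left(3,-4 \right)} \right)} \left(r + m{\left(-19 \right)}\right) = \left(- \frac{26}{3} - \frac{5}{21}\right) \left(-34 + 2\right) = \left(- \frac{26}{3} - \frac{5}{21}\right) \left(-32\right) = \left(- \frac{187}{21}\right) \left(-32\right) = \frac{5984}{21}$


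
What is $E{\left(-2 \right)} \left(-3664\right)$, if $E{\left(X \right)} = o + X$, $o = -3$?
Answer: $18320$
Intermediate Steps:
$E{\left(X \right)} = -3 + X$
$E{\left(-2 \right)} \left(-3664\right) = \left(-3 - 2\right) \left(-3664\right) = \left(-5\right) \left(-3664\right) = 18320$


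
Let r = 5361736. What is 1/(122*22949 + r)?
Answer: 1/8161514 ≈ 1.2253e-7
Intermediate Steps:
1/(122*22949 + r) = 1/(122*22949 + 5361736) = 1/(2799778 + 5361736) = 1/8161514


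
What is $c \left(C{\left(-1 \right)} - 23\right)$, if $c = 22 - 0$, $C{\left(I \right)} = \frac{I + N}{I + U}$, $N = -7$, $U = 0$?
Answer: $-330$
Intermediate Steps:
$C{\left(I \right)} = \frac{-7 + I}{I}$ ($C{\left(I \right)} = \frac{I - 7}{I + 0} = \frac{-7 + I}{I}$)
$c = 22$ ($c = 22 + 0 = 22$)
$c \left(C{\left(-1 \right)} - 23\right) = 22 \left(\frac{-7 - 1}{-1} - 23\right) = 22 \left(\left(-1\right) \left(-8\right) - 23\right) = 22 \left(8 - 23\right) = 22 \left(-15\right) = -330$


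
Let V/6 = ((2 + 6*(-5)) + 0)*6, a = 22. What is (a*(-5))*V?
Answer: 110880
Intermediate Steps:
V = -1008 (V = 6*(((2 + 6*(-5)) + 0)*6) = 6*(((2 - 30) + 0)*6) = 6*((-28 + 0)*6) = 6*(-28*6) = 6*(-168) = -1008)
(a*(-5))*V = (22*(-5))*(-1008) = -110*(-1008) = 110880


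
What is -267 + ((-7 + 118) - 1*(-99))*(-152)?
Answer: -32187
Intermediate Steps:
-267 + ((-7 + 118) - 1*(-99))*(-152) = -267 + (111 + 99)*(-152) = -267 + 210*(-152) = -267 - 31920 = -32187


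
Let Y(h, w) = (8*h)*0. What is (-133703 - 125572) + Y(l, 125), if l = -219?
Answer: -259275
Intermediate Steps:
Y(h, w) = 0
(-133703 - 125572) + Y(l, 125) = (-133703 - 125572) + 0 = -259275 + 0 = -259275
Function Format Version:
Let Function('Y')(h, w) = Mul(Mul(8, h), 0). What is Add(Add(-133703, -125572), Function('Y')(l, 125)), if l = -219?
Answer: -259275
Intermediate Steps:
Function('Y')(h, w) = 0
Add(Add(-133703, -125572), Function('Y')(l, 125)) = Add(Add(-133703, -125572), 0) = Add(-259275, 0) = -259275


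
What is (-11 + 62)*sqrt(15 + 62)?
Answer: 51*sqrt(77) ≈ 447.52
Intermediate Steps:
(-11 + 62)*sqrt(15 + 62) = 51*sqrt(77)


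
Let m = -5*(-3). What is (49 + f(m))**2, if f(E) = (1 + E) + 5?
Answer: 4900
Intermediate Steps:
m = 15
f(E) = 6 + E
(49 + f(m))**2 = (49 + (6 + 15))**2 = (49 + 21)**2 = 70**2 = 4900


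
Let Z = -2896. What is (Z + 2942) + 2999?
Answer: 3045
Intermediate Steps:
(Z + 2942) + 2999 = (-2896 + 2942) + 2999 = 46 + 2999 = 3045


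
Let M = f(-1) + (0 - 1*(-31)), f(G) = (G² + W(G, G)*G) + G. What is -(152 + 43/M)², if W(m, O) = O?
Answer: -24078649/1024 ≈ -23514.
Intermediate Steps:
f(G) = G + 2*G² (f(G) = (G² + G*G) + G = (G² + G²) + G = 2*G² + G = G + 2*G²)
M = 32 (M = -(1 + 2*(-1)) + (0 - 1*(-31)) = -(1 - 2) + (0 + 31) = -1*(-1) + 31 = 1 + 31 = 32)
-(152 + 43/M)² = -(152 + 43/32)² = -(4907/32)² = -1*24078649/1024 = -24078649/1024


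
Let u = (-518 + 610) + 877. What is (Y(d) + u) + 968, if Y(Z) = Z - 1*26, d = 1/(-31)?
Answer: 59240/31 ≈ 1911.0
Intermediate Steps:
d = -1/31 ≈ -0.032258
Y(Z) = -26 + Z (Y(Z) = Z - 26 = -26 + Z)
u = 969 (u = 92 + 877 = 969)
(Y(d) + u) + 968 = ((-26 - 1/31) + 969) + 968 = (-807/31 + 969) + 968 = 29232/31 + 968 = 59240/31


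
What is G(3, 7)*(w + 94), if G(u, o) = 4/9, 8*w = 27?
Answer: 779/18 ≈ 43.278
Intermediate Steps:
w = 27/8 (w = (⅛)*27 = 27/8 ≈ 3.3750)
G(u, o) = 4/9 (G(u, o) = 4*(⅑) = 4/9)
G(3, 7)*(w + 94) = 4*(27/8 + 94)/9 = (4/9)*(779/8) = 779/18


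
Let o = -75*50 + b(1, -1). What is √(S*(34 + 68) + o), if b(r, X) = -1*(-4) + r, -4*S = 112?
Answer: I*√6601 ≈ 81.247*I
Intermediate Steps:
S = -28 (S = -¼*112 = -28)
b(r, X) = 4 + r
o = -3745 (o = -75*50 + (4 + 1) = -3750 + 5 = -3745)
√(S*(34 + 68) + o) = √(-28*(34 + 68) - 3745) = √(-28*102 - 3745) = √(-2856 - 3745) = √(-6601) = I*√6601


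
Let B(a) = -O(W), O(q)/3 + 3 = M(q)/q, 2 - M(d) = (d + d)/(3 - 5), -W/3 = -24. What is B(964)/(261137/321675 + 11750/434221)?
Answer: 3305713617475/468683402108 ≈ 7.0532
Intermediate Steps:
W = 72 (W = -3*(-24) = 72)
M(d) = 2 + d (M(d) = 2 - (d + d)/(3 - 5) = 2 - 2*d/(-2) = 2 - 2*d*(-1)/2 = 2 - (-1)*d = 2 + d)
O(q) = -9 + 3*(2 + q)/q (O(q) = -9 + 3*((2 + q)/q) = -9 + 3*(2 + q)/q)
B(a) = 71/12 (B(a) = -(-6 + 6/72) = -(-6 + 6*(1/72)) = -(-6 + 1/12) = -1*(-71/12) = 71/12)
B(964)/(261137/321675 + 11750/434221) = 71/(12*(261137/321675 + 11750/434221)) = 71/(12*(117170850527/139678040175)) = (71/12)*(139678040175/117170850527) = 3305713617475/468683402108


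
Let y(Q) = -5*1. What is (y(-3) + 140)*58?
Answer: 7830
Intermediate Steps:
y(Q) = -5
(y(-3) + 140)*58 = (-5 + 140)*58 = 135*58 = 7830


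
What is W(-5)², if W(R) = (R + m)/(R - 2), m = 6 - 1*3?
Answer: 4/49 ≈ 0.081633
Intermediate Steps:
m = 3 (m = 6 - 3 = 3)
W(R) = (3 + R)/(-2 + R) (W(R) = (R + 3)/(R - 2) = (3 + R)/(-2 + R))
W(-5)² = ((3 - 5)/(-2 - 5))² = (-2/(-7))² = (-⅐*(-2))² = (2/7)² = 4/49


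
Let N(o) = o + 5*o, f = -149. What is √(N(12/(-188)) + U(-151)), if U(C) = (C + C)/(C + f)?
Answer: √1239954/1410 ≈ 0.78974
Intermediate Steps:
U(C) = 2*C/(-149 + C) (U(C) = (C + C)/(C - 149) = (2*C)/(-149 + C) = 2*C/(-149 + C))
N(o) = 6*o
√(N(12/(-188)) + U(-151)) = √(6*(12/(-188)) + 2*(-151)/(-149 - 151)) = √(6*(12*(-1/188)) + 2*(-151)/(-300)) = √(6*(-3/47) + 2*(-151)*(-1/300)) = √(-18/47 + 151/150) = √(4397/7050) = √1239954/1410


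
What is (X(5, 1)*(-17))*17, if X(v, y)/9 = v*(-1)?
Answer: 13005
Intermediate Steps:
X(v, y) = -9*v (X(v, y) = 9*(v*(-1)) = 9*(-v) = -9*v)
(X(5, 1)*(-17))*17 = (-9*5*(-17))*17 = -45*(-17)*17 = 765*17 = 13005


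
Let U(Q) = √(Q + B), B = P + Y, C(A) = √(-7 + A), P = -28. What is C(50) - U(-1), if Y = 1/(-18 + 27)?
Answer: √43 - 2*I*√65/3 ≈ 6.5574 - 5.3748*I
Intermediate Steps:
Y = ⅑ (Y = 1/9 = ⅑ ≈ 0.11111)
B = -251/9 (B = -28 + ⅑ = -251/9 ≈ -27.889)
U(Q) = √(-251/9 + Q) (U(Q) = √(Q - 251/9) = √(-251/9 + Q))
C(50) - U(-1) = √(-7 + 50) - √(-251 + 9*(-1))/3 = √43 - √(-251 - 9)/3 = √43 - √(-260)/3 = √43 - 2*I*√65/3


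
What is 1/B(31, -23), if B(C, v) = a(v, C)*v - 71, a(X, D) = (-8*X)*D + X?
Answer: -1/130734 ≈ -7.6491e-6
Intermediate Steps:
a(X, D) = X - 8*D*X (a(X, D) = -8*D*X + X = X - 8*D*X)
B(C, v) = -71 + v²*(1 - 8*C) (B(C, v) = (v*(1 - 8*C))*v - 71 = v²*(1 - 8*C) - 71 = -71 + v²*(1 - 8*C))
1/B(31, -23) = 1/(-71 + (-23)²*(1 - 8*31)) = 1/(-71 + 529*(1 - 248)) = 1/(-71 + 529*(-247)) = 1/(-71 - 130663) = 1/(-130734) = -1/130734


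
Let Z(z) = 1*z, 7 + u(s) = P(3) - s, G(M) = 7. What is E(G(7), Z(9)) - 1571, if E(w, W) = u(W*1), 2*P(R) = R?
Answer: -3171/2 ≈ -1585.5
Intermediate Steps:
P(R) = R/2
u(s) = -11/2 - s (u(s) = -7 + ((1/2)*3 - s) = -7 + (3/2 - s) = -11/2 - s)
Z(z) = z
E(w, W) = -11/2 - W
E(G(7), Z(9)) - 1571 = (-11/2 - 1*9) - 1571 = (-11/2 - 9) - 1571 = -29/2 - 1571 = -3171/2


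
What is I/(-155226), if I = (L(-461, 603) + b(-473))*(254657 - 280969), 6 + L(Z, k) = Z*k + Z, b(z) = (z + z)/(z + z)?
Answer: -3663275044/77613 ≈ -47199.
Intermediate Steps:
b(z) = 1 (b(z) = (2*z)/((2*z)) = (2*z)*(1/(2*z)) = 1)
L(Z, k) = -6 + Z + Z*k (L(Z, k) = -6 + (Z*k + Z) = -6 + (Z + Z*k) = -6 + Z + Z*k)
I = 7326550088 (I = ((-6 - 461 - 461*603) + 1)*(254657 - 280969) = ((-6 - 461 - 277983) + 1)*(-26312) = (-278450 + 1)*(-26312) = -278449*(-26312) = 7326550088)
I/(-155226) = 7326550088/(-155226) = 7326550088*(-1/155226) = -3663275044/77613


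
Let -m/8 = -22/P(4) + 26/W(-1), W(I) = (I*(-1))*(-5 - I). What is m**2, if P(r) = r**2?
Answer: 3969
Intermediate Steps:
W(I) = -I*(-5 - I) (W(I) = (-I)*(-5 - I) = -I*(-5 - I))
m = 63 (m = -8*(-22/(4**2) + 26/((-(5 - 1)))) = -8*(-22/16 + 26/((-1*4))) = -8*(-22*1/16 + 26/(-4)) = -8*(-11/8 + 26*(-1/4)) = -8*(-11/8 - 13/2) = -8*(-63/8) = 63)
m**2 = 63**2 = 3969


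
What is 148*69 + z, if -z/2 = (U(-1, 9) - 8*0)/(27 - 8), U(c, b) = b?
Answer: 194010/19 ≈ 10211.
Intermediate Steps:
z = -18/19 (z = -2*(9 - 8*0)/(27 - 8) = -2*(9 + 0)/19 = -18/19 ≈ -0.94737)
148*69 + z = 148*69 - 18/19 = 10212 - 18/19 = 194010/19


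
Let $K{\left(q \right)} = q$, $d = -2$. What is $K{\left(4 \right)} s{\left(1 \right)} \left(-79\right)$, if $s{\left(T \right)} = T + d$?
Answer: $316$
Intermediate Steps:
$s{\left(T \right)} = -2 + T$ ($s{\left(T \right)} = T - 2 = -2 + T$)
$K{\left(4 \right)} s{\left(1 \right)} \left(-79\right) = 4 \left(-2 + 1\right) \left(-79\right) = 4 \left(-1\right) \left(-79\right) = \left(-4\right) \left(-79\right) = 316$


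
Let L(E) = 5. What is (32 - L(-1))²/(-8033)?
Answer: -729/8033 ≈ -0.090751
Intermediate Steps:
(32 - L(-1))²/(-8033) = (32 - 1*5)²/(-8033) = (32 - 5)²*(-1/8033) = 27²*(-1/8033) = 729*(-1/8033) = -729/8033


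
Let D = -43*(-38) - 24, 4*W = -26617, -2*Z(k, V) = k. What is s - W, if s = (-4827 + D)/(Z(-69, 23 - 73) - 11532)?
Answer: 612083651/91980 ≈ 6654.5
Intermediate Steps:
Z(k, V) = -k/2
W = -26617/4 (W = (¼)*(-26617) = -26617/4 ≈ -6654.3)
D = 1610 (D = 1634 - 24 = 1610)
s = 6434/22995 (s = (-4827 + 1610)/(-½*(-69) - 11532) = -3217/(69/2 - 11532) = -3217/(-22995/2) = -3217*(-2/22995) = 6434/22995 ≈ 0.27980)
s - W = 6434/22995 - 1*(-26617/4) = 6434/22995 + 26617/4 = 612083651/91980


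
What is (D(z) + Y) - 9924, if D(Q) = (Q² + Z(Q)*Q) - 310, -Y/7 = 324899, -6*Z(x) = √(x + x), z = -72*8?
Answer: -1952751 + 2304*I*√2 ≈ -1.9528e+6 + 3258.3*I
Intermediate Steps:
z = -576
Z(x) = -√2*√x/6 (Z(x) = -√(x + x)/6 = -√2*√x/6)
Y = -2274293 (Y = -7*324899 = -2274293)
D(Q) = -310 + Q² - √2*Q^(3/2)/6 (D(Q) = (Q² + (-√2*√Q/6)*Q) - 310 = (Q² - √2*Q^(3/2)/6) - 310 = -310 + Q² - √2*Q^(3/2)/6)
(D(z) + Y) - 9924 = ((-310 + (-576)² - √2*(-576)^(3/2)/6) - 2274293) - 9924 = ((-310 + 331776 - √2*(-13824*I)/6) - 2274293) - 9924 = ((-310 + 331776 + 2304*I*√2) - 2274293) - 9924 = ((331466 + 2304*I*√2) - 2274293) - 9924 = (-1942827 + 2304*I*√2) - 9924 = -1952751 + 2304*I*√2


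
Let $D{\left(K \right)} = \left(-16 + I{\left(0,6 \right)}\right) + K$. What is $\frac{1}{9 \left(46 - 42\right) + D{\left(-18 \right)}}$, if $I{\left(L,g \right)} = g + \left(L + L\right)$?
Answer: $\frac{1}{8} \approx 0.125$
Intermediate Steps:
$I{\left(L,g \right)} = g + 2 L$
$D{\left(K \right)} = -10 + K$ ($D{\left(K \right)} = \left(-16 + \left(6 + 2 \cdot 0\right)\right) + K = \left(-16 + \left(6 + 0\right)\right) + K = \left(-16 + 6\right) + K = -10 + K$)
$\frac{1}{9 \left(46 - 42\right) + D{\left(-18 \right)}} = \frac{1}{9 \left(46 - 42\right) - 28} = \frac{1}{9 \cdot 4 - 28} = \frac{1}{36 - 28} = \frac{1}{8}$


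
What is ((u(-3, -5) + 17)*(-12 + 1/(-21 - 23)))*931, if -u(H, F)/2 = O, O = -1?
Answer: -9357481/44 ≈ -2.1267e+5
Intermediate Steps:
u(H, F) = 2 (u(H, F) = -2*(-1) = 2)
((u(-3, -5) + 17)*(-12 + 1/(-21 - 23)))*931 = ((2 + 17)*(-12 + 1/(-21 - 23)))*931 = (19*(-12 + 1/(-44)))*931 = (19*(-12 - 1/44))*931 = (19*(-529/44))*931 = -10051/44*931 = -9357481/44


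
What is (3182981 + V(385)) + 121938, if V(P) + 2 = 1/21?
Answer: 69403258/21 ≈ 3.3049e+6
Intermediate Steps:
V(P) = -41/21 (V(P) = -2 + 1/21 = -41/21)
(3182981 + V(385)) + 121938 = (3182981 - 41/21) + 121938 = 66842560/21 + 121938 = 69403258/21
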